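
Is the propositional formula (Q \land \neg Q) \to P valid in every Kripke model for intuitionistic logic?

Yes

This is an instance of ex falso quodlibet, which is intuitionistically derivable.
No world can force both Q and \neg Q, so the antecedent Q \land \neg Q is never forced and the implication holds vacuously at every world.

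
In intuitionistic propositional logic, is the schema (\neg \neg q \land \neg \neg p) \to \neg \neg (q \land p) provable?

This is the distribution of double negation over conjunction, which is intuitionistically derivable.
Assume \neg \neg q, \neg \neg p, and \neg (q \land p). From q we'd get \neg p (since q \land p is refuted), contradicting \neg \neg p; so \neg q, contradicting \neg \neg q.

Yes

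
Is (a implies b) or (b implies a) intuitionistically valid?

This is the Gödel–Dummett linearity axiom, which is not intuitionistically valid.
A Kripke countermodel: worlds 0, 1, 2; order generated by 0 <= 1, 0 <= 2; atoms true at each world — 0:{}; 1:{a}; 2:{b}.
0 does not force (a implies b) or (b implies a): neither disjunct is forced at 0.
0 does not force a implies b: at the accessible world 1, 1 forces a but 1 does not force b.
1 lacks atom b, so 1 does not force b.
So the root 0 does not force the formula.

No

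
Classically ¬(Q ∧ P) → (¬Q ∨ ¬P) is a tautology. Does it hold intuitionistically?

No

This is the constructively invalid direction of De Morgan's law for conjunction, which is not intuitionistically valid.
A Kripke countermodel: worlds u0, u1, u2; order generated by u0 ≤ u1, u0 ≤ u2; atoms true at each world — u0:{}; u1:{Q}; u2:{P}.
u0 ⊮ ¬(Q ∧ P) → (¬Q ∨ ¬P): already at u0 itself, u0 ⊩ ¬(Q ∧ P) but u0 ⊮ ¬Q ∨ ¬P.
u0 ⊮ ¬Q ∨ ¬P: neither disjunct is forced at u0.
u0 ⊮ ¬Q since u1 is accessible from u0 and u1 ⊩ Q.
So the root u0 does not force the formula.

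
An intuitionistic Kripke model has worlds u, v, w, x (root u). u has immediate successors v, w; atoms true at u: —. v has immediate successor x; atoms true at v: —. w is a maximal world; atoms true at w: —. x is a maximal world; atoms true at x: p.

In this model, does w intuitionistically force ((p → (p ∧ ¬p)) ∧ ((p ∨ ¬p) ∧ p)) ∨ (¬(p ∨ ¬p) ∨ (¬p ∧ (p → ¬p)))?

Yes

w ⊩ ((p → (p ∧ ¬p)) ∧ ((p ∨ ¬p) ∧ p)) ∨ (¬(p ∨ ¬p) ∨ (¬p ∧ (p → ¬p))) via the disjunct ¬(p ∨ ¬p) ∨ (¬p ∧ (p → ¬p)).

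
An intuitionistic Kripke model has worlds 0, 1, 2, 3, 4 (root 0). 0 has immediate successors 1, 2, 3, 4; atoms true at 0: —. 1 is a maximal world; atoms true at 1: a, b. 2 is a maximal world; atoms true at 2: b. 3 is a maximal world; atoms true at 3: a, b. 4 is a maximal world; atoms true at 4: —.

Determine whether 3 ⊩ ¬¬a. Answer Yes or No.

Yes

3 ⊩ ¬¬a: no world accessible from 3 forces ¬a.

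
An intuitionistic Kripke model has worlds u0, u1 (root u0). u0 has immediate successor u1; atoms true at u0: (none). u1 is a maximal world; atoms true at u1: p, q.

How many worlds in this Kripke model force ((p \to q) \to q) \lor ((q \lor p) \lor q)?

1

u0: does not force it — u0 \nVdash ((p \to q) \to q) \lor ((q \lor p) \lor q): neither disjunct is forced at u0.
u1: forces it.
Worlds forcing the formula: {u1}.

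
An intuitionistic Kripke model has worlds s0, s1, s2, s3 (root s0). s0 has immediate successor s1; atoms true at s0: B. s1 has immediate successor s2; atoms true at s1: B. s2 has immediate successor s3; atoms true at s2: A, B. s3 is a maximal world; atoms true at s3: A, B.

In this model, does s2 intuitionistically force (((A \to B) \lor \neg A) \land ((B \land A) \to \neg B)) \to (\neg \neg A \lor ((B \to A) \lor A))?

s2 \Vdash (((A \to B) \lor \neg A) \land ((B \land A) \to \neg B)) \to (\neg \neg A \lor ((B \to A) \lor A)) vacuously: no world accessible from s2 forces the antecedent ((A \to B) \lor \neg A) \land ((B \land A) \to \neg B).

Yes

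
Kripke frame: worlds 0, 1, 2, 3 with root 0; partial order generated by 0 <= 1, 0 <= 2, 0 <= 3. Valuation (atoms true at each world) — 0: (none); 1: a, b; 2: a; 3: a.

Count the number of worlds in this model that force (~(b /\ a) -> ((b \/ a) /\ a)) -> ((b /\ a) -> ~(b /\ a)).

2

0: does not force it — 0 ||-/- (~(b /\ a) -> ((b \/ a) /\ a)) -> ((b /\ a) -> ~(b /\ a)): already at 0 itself, 0 ||- ~(b /\ a) -> ((b \/ a) /\ a) but 0 ||-/- (b /\ a) -> ~(b /\ a).
1: does not force it — 1 ||-/- (~(b /\ a) -> ((b \/ a) /\ a)) -> ((b /\ a) -> ~(b /\ a)): already at 1 itself, 1 ||- ~(b /\ a) -> ((b \/ a) /\ a) but 1 ||-/- (b /\ a) -> ~(b /\ a).
2: forces it.
3: forces it.
Worlds forcing the formula: {2, 3}.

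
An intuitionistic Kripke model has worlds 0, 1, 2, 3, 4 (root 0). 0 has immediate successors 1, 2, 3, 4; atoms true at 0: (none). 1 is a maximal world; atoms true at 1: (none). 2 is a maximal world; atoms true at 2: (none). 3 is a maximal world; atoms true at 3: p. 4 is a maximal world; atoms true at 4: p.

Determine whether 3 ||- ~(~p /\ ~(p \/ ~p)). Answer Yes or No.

Yes

3 ||- ~(~p /\ ~(p \/ ~p)): no world accessible from 3 forces ~p /\ ~(p \/ ~p).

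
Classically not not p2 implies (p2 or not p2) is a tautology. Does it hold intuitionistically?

This is a variant of double-negation elimination (deriving excluded middle from double negation), which is not intuitionistically valid.
A Kripke countermodel: worlds 0, 1; order generated by 0 <= 1; atoms true at each world — 0:{}; 1:{p2}.
0 does not force not not p2 implies (p2 or not p2): already at 0 itself, 0 forces not not p2 but 0 does not force p2 or not p2.
0 does not force p2 or not p2: neither disjunct is forced at 0.
0 lacks atom p2, so 0 does not force p2.
So the root 0 does not force the formula.

No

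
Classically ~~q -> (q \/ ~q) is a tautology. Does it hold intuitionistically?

This is a variant of double-negation elimination (deriving excluded middle from double negation), which is not intuitionistically valid.
A Kripke countermodel: worlds s0, s1; order generated by s0 <= s1; atoms true at each world — s0:{}; s1:{q}.
s0 ||-/- ~~q -> (q \/ ~q): already at s0 itself, s0 ||- ~~q but s0 ||-/- q \/ ~q.
s0 ||-/- q \/ ~q: neither disjunct is forced at s0.
s0 lacks atom q, so s0 ||-/- q.
So the root s0 does not force the formula.

No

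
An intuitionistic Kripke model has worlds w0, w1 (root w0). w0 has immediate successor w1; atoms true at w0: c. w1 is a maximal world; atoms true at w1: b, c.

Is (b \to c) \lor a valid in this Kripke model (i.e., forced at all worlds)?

w0 \Vdash (b \to c) \lor a via the disjunct b \to c.
Since the root w0 forces (b \to c) \lor a and forcing is persistent (monotone upward), every world forces it.

Yes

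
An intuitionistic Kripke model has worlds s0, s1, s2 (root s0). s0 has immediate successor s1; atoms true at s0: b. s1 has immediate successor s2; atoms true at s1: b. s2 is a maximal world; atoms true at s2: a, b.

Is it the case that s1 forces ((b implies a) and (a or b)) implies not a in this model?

No

s1 does not force ((b implies a) and (a or b)) implies not a: at the accessible world s2, s2 forces (b implies a) and (a or b) but s2 does not force not a.
s2 does not force not a since s2 is accessible from s2 and s2 forces a.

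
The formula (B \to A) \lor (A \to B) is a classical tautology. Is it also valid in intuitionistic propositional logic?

This is the Gödel–Dummett linearity axiom, which is not intuitionistically valid.
A Kripke countermodel: worlds s0, s1, s2; order generated by s0 \le s1, s0 \le s2; atoms true at each world — s0:{}; s1:{B}; s2:{A}.
s0 \nVdash (B \to A) \lor (A \to B): neither disjunct is forced at s0.
s0 \nVdash B \to A: at the accessible world s1, s1 \Vdash B but s1 \nVdash A.
s1 lacks atom A, so s1 \nVdash A.
So the root s0 does not force the formula.

No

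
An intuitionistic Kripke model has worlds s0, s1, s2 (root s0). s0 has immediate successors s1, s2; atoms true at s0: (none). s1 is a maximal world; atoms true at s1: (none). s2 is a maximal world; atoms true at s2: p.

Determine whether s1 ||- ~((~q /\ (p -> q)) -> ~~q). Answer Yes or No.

Yes

s1 ||- ~((~q /\ (p -> q)) -> ~~q): no world accessible from s1 forces (~q /\ (p -> q)) -> ~~q.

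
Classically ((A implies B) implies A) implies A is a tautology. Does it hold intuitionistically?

This is Peirce's law, which is not intuitionistically valid.
A Kripke countermodel: worlds u, v; order generated by u <= v; atoms true at each world — u:{}; v:{A}.
u does not force ((A implies B) implies A) implies A: already at u itself, u forces (A implies B) implies A but u does not force A.
u lacks atom A, so u does not force A.
So the root u does not force the formula.

No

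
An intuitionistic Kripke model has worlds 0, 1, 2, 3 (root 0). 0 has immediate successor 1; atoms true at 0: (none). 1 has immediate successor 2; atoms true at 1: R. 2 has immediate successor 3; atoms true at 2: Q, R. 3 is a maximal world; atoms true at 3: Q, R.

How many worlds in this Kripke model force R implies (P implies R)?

0: forces it.
1: forces it.
2: forces it.
3: forces it.
Worlds forcing the formula: {0, 1, 2, 3}.

4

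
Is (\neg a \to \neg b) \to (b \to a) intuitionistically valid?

This is the converse of contraposition, which is not intuitionistically valid.
A Kripke countermodel: worlds s0, s1; order generated by s0 \le s1; atoms true at each world — s0:{b}; s1:{a,b}.
s0 \nVdash (\neg a \to \neg b) \to (b \to a): already at s0 itself, s0 \Vdash \neg a \to \neg b but s0 \nVdash b \to a.
s0 \nVdash b \to a: already at s0 itself, s0 \Vdash b but s0 \nVdash a.
s0 lacks atom a, so s0 \nVdash a.
So the root s0 does not force the formula.

No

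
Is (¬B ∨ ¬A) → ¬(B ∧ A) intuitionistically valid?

This is a constructively valid De Morgan direction (disjunction of negations to negated conjunction), which is intuitionistically derivable.
If ¬B holds at a world then no accessible world forces B, hence none forces B ∧ A; likewise for ¬A.

Yes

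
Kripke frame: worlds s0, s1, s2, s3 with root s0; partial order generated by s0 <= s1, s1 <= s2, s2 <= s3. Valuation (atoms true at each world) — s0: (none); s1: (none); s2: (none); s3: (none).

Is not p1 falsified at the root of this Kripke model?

No

s0 forces not p1: no world accessible from s0 forces p1.
So the root s0 forces not p1; the model is not a countermodel.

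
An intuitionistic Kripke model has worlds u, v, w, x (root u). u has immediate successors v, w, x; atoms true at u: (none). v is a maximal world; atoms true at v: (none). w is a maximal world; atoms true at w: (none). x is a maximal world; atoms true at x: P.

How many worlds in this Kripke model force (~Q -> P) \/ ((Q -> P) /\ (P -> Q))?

u: does not force it — u ||-/- (~Q -> P) \/ ((Q -> P) /\ (P -> Q)): neither disjunct is forced at u.
v: forces it.
w: forces it.
x: forces it.
Worlds forcing the formula: {v, w, x}.

3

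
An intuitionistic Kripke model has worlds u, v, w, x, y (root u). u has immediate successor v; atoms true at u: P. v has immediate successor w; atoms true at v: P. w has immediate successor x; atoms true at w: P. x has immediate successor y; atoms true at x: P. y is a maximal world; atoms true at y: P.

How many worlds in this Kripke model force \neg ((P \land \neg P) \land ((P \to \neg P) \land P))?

u: forces it.
v: forces it.
w: forces it.
x: forces it.
y: forces it.
Worlds forcing the formula: {u, v, w, x, y}.

5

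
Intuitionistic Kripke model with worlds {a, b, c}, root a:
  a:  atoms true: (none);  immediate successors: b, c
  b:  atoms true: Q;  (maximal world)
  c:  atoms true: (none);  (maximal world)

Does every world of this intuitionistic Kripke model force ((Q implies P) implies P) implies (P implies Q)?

a forces ((Q implies P) implies P) implies (P implies Q): every world accessible from a that forces (Q implies P) implies P (namely b) also forces P implies Q.
Since the root a forces ((Q implies P) implies P) implies (P implies Q) and forcing is persistent (monotone upward), every world forces it.

Yes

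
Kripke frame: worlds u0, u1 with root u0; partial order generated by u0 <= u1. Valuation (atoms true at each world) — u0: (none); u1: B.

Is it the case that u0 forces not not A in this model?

u0 does not force not not A since u0 is accessible from u0 and u0 forces not A.
u0 forces not A: no world accessible from u0 forces A.

No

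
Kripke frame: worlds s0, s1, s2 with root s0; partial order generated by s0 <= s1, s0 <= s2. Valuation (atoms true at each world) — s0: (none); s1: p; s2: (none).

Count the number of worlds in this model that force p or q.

1

s0: does not force it — s0 does not force p or q: neither disjunct is forced at s0.
s1: forces it.
s2: does not force it — s2 does not force p or q: neither disjunct is forced at s2.
Worlds forcing the formula: {s1}.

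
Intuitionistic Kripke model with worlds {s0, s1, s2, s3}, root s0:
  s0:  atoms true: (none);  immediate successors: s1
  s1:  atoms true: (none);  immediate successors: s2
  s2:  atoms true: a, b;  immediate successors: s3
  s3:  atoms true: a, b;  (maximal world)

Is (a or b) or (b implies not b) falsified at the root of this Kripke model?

s0 does not force (a or b) or (b implies not b): neither disjunct is forced at s0.
s0 does not force a or b: neither disjunct is forced at s0.
s0 lacks atom a, so s0 does not force a.
So the root s0 does not force (a or b) or (b implies not b); the model is a countermodel.

Yes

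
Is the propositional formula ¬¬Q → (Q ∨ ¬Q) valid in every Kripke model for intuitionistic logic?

No

This is a variant of double-negation elimination (deriving excluded middle from double negation), which is not intuitionistically valid.
A Kripke countermodel: worlds a, b; order generated by a ≤ b; atoms true at each world — a:{}; b:{Q}.
a ⊮ ¬¬Q → (Q ∨ ¬Q): already at a itself, a ⊩ ¬¬Q but a ⊮ Q ∨ ¬Q.
a ⊮ Q ∨ ¬Q: neither disjunct is forced at a.
a lacks atom Q, so a ⊮ Q.
So the root a does not force the formula.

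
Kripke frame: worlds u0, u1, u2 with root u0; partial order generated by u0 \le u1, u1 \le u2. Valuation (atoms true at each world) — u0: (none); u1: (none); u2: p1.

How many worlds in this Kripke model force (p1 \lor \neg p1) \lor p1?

u0: does not force it — u0 \nVdash (p1 \lor \neg p1) \lor p1: neither disjunct is forced at u0.
u1: does not force it — u1 \nVdash (p1 \lor \neg p1) \lor p1: neither disjunct is forced at u1.
u2: forces it.
Worlds forcing the formula: {u2}.

1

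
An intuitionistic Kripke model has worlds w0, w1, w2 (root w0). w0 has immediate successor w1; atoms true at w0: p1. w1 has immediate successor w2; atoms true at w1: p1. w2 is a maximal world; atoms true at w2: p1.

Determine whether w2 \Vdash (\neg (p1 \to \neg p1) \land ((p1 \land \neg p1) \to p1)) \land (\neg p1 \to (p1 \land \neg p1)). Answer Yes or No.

w2 \Vdash (\neg (p1 \to \neg p1) \land ((p1 \land \neg p1) \to p1)) \land (\neg p1 \to (p1 \land \neg p1)) since w2 forces both conjuncts.

Yes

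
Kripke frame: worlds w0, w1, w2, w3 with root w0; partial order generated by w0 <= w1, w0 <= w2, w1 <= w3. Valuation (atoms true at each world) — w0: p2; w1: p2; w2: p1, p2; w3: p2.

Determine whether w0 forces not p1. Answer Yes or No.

w0 does not force not p1 since w2 is accessible from w0 and w2 forces p1.

No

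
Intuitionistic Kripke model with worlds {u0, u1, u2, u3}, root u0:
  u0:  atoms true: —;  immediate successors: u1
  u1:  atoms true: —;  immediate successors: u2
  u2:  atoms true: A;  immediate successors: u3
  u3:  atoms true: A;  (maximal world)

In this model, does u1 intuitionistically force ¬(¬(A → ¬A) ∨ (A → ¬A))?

u1 ⊮ ¬(¬(A → ¬A) ∨ (A → ¬A)) since u1 is accessible from u1 and u1 ⊩ ¬(A → ¬A) ∨ (A → ¬A).
u1 ⊩ ¬(A → ¬A) ∨ (A → ¬A) via the disjunct ¬(A → ¬A).

No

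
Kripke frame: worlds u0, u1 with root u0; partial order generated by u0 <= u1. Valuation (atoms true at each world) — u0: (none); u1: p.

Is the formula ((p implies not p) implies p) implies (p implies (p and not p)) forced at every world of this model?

Not every world: u0 does not force ((p implies not p) implies p) implies (p implies (p and not p)).
u0 does not force ((p implies not p) implies p) implies (p implies (p and not p)): already at u0 itself, u0 forces (p implies not p) implies p but u0 does not force p implies (p and not p).
u0 does not force p implies (p and not p): at the accessible world u1, u1 forces p but u1 does not force p and not p.

No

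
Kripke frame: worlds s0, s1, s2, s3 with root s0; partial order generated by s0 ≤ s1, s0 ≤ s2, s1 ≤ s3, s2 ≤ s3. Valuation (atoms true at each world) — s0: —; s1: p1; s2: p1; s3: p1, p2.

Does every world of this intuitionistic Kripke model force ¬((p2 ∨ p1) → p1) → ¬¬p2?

Yes

s0 ⊩ ¬((p2 ∨ p1) → p1) → ¬¬p2 vacuously: no world accessible from s0 forces the antecedent ¬((p2 ∨ p1) → p1).
Since the root s0 forces ¬((p2 ∨ p1) → p1) → ¬¬p2 and forcing is persistent (monotone upward), every world forces it.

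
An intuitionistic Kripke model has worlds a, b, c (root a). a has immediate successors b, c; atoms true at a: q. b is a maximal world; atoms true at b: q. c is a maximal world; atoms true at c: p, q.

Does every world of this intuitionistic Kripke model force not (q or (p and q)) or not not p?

Not every world: a does not force not (q or (p and q)) or not not p.
a does not force not (q or (p and q)) or not not p: neither disjunct is forced at a.
a does not force not (q or (p and q)) since a is accessible from a and a forces q or (p and q).

No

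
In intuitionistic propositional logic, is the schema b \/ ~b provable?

No

This is the law of excluded middle, which is not intuitionistically valid.
A Kripke countermodel: worlds u, v; order generated by u <= v; atoms true at each world — u:{}; v:{b}.
u ||-/- b \/ ~b: neither disjunct is forced at u.
u lacks atom b, so u ||-/- b.
So the root u does not force the formula.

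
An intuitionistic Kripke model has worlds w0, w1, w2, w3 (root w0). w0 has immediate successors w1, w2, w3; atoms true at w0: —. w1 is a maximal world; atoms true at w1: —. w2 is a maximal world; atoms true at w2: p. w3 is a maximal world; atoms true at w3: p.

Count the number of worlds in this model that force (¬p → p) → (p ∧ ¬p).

w0: does not force it — w0 ⊮ (¬p → p) → (p ∧ ¬p): at the accessible world w2, w2 ⊩ ¬p → p but w2 ⊮ p ∧ ¬p.
w1: forces it.
w2: does not force it — w2 ⊮ (¬p → p) → (p ∧ ¬p): already at w2 itself, w2 ⊩ ¬p → p but w2 ⊮ p ∧ ¬p.
w3: does not force it.
Worlds forcing the formula: {w1}.

1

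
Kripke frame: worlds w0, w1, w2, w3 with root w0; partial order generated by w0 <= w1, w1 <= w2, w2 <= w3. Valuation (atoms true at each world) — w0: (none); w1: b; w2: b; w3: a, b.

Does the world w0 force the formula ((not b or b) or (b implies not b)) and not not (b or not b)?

No

w0 does not force ((not b or b) or (b implies not b)) and not not (b or not b) since w0 fails (not b or b) or (b implies not b).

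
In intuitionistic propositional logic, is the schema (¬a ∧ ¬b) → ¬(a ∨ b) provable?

Yes

This is a constructively valid De Morgan direction (conjunction of negations to negated disjunction), which is intuitionistically derivable.
If both ¬a and ¬b hold at a world, no accessible world forces a or forces b, so none forces a ∨ b.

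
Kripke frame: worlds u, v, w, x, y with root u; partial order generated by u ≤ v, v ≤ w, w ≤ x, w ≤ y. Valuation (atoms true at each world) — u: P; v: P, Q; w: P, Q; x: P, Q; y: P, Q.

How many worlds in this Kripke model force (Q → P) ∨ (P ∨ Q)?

u: forces it.
v: forces it.
w: forces it.
x: forces it.
y: forces it.
Worlds forcing the formula: {u, v, w, x, y}.

5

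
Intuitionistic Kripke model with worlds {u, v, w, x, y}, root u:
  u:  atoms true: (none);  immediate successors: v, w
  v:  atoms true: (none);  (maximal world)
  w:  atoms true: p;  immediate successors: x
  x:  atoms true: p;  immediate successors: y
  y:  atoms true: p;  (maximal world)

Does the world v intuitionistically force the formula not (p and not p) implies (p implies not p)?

Yes

v forces not (p and not p) implies (p implies not p): every world accessible from v that forces not (p and not p) (namely v) also forces p implies not p.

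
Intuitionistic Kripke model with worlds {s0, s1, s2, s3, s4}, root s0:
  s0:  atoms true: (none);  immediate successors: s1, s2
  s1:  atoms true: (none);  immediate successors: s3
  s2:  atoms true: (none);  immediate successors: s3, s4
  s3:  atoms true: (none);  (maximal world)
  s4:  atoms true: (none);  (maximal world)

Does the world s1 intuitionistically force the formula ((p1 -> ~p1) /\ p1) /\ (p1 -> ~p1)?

No

s1 ||-/- ((p1 -> ~p1) /\ p1) /\ (p1 -> ~p1) since s1 fails (p1 -> ~p1) /\ p1.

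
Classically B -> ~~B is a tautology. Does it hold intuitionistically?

Yes

This is double-negation introduction, which is intuitionistically derivable.
If a world forces B then every accessible world forces B (persistence), so none forces ~B; hence ~~B.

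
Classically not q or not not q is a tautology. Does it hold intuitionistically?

No

This is the weak law of excluded middle, which is not intuitionistically valid.
A Kripke countermodel: worlds u, v, w; order generated by u <= v, u <= w; atoms true at each world — u:{}; v:{q}; w:{}.
u does not force not q or not not q: neither disjunct is forced at u.
u does not force not q since v is accessible from u and v forces q.
So the root u does not force the formula.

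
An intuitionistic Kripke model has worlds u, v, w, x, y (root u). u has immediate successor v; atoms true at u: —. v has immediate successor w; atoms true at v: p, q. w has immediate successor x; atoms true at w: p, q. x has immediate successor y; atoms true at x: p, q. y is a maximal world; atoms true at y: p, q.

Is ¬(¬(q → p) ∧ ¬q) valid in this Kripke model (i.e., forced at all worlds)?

u ⊩ ¬(¬(q → p) ∧ ¬q): no world accessible from u forces ¬(q → p) ∧ ¬q.
Since the root u forces ¬(¬(q → p) ∧ ¬q) and forcing is persistent (monotone upward), every world forces it.

Yes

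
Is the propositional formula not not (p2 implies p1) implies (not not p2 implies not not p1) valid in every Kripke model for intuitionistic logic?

Yes

This is the distribution of double negation over implication, which is intuitionistically derivable.
Assume not not (p2 implies p1) and not not p2; suppose not p1. Then p2 implies p1 would give not p2 (by contraposition), contradicting not not p2; so not (p2 implies p1), contradicting not not (p2 implies p1). Hence not not p1.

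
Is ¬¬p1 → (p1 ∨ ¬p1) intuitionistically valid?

No

This is a variant of double-negation elimination (deriving excluded middle from double negation), which is not intuitionistically valid.
A Kripke countermodel: worlds 0, 1; order generated by 0 ≤ 1; atoms true at each world — 0:{}; 1:{p1}.
0 ⊮ ¬¬p1 → (p1 ∨ ¬p1): already at 0 itself, 0 ⊩ ¬¬p1 but 0 ⊮ p1 ∨ ¬p1.
0 ⊮ p1 ∨ ¬p1: neither disjunct is forced at 0.
0 lacks atom p1, so 0 ⊮ p1.
So the root 0 does not force the formula.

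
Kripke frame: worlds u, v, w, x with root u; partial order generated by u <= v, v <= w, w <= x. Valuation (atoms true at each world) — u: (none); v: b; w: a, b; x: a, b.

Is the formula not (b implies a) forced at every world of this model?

Not every world: u does not force not (b implies a).
u does not force not (b implies a) since w is accessible from u and w forces b implies a.
w forces b implies a: every world accessible from w that forces b (namely w, x) also forces a.

No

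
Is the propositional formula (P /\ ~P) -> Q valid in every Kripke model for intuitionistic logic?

Yes

This is an instance of ex falso quodlibet, which is intuitionistically derivable.
No world can force both P and ~P, so the antecedent P /\ ~P is never forced and the implication holds vacuously at every world.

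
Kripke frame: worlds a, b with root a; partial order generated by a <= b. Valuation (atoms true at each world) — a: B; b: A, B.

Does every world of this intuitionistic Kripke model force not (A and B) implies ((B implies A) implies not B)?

Yes

a forces not (A and B) implies ((B implies A) implies not B) vacuously: no world accessible from a forces the antecedent not (A and B).
Since the root a forces not (A and B) implies ((B implies A) implies not B) and forcing is persistent (monotone upward), every world forces it.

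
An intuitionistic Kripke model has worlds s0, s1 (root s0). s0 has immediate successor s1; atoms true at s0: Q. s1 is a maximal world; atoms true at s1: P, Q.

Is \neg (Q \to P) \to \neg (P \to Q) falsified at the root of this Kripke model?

No

s0 \Vdash \neg (Q \to P) \to \neg (P \to Q) vacuously: no world accessible from s0 forces the antecedent \neg (Q \to P).
So the root s0 forces \neg (Q \to P) \to \neg (P \to Q); the model is not a countermodel.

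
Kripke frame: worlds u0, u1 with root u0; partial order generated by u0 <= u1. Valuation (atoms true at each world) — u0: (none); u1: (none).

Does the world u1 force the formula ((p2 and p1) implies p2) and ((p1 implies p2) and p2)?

u1 does not force ((p2 and p1) implies p2) and ((p1 implies p2) and p2) since u1 fails (p1 implies p2) and p2.

No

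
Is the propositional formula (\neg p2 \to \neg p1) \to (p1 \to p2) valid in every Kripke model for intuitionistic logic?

This is the converse of contraposition, which is not intuitionistically valid.
A Kripke countermodel: worlds a, b; order generated by a \le b; atoms true at each world — a:{p1}; b:{p1,p2}.
a \nVdash (\neg p2 \to \neg p1) \to (p1 \to p2): already at a itself, a \Vdash \neg p2 \to \neg p1 but a \nVdash p1 \to p2.
a \nVdash p1 \to p2: already at a itself, a \Vdash p1 but a \nVdash p2.
a lacks atom p2, so a \nVdash p2.
So the root a does not force the formula.

No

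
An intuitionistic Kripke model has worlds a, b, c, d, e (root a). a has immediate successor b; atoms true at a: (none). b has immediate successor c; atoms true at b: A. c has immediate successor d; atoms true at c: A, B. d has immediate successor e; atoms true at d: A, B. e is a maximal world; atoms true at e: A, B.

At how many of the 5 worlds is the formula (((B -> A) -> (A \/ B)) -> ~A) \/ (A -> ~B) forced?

a: does not force it — a ||-/- (((B -> A) -> (A \/ B)) -> ~A) \/ (A -> ~B): neither disjunct is forced at a.
b: does not force it.
c: does not force it.
d: does not force it.
e: does not force it.
Worlds forcing the formula: { }.

0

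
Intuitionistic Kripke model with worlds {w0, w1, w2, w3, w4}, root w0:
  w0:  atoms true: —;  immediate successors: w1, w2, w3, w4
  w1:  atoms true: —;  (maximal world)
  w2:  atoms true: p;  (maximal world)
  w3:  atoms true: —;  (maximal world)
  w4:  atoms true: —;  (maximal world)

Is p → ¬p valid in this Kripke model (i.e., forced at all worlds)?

Not every world: w0 ⊮ p → ¬p.
w0 ⊮ p → ¬p: at the accessible world w2, w2 ⊩ p but w2 ⊮ ¬p.
w2 ⊮ ¬p since w2 is accessible from w2 and w2 ⊩ p.

No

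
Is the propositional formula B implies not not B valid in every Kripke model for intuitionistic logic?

Yes

This is double-negation introduction, which is intuitionistically derivable.
If a world forces B then every accessible world forces B (persistence), so none forces not B; hence not not B.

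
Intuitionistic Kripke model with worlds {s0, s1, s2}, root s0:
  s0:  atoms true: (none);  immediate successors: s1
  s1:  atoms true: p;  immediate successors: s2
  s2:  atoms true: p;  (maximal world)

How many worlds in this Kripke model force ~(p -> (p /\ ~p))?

3

s0: forces it.
s1: forces it.
s2: forces it.
Worlds forcing the formula: {s0, s1, s2}.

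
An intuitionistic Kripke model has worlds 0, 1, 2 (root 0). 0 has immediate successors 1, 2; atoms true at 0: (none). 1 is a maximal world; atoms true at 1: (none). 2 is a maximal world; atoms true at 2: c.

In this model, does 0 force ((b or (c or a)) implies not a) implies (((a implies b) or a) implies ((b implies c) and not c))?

0 does not force ((b or (c or a)) implies not a) implies (((a implies b) or a) implies ((b implies c) and not c)): already at 0 itself, 0 forces (b or (c or a)) implies not a but 0 does not force ((a implies b) or a) implies ((b implies c) and not c).
0 does not force ((a implies b) or a) implies ((b implies c) and not c): already at 0 itself, 0 forces (a implies b) or a but 0 does not force (b implies c) and not c.
0 does not force (b implies c) and not c since 0 fails not c.

No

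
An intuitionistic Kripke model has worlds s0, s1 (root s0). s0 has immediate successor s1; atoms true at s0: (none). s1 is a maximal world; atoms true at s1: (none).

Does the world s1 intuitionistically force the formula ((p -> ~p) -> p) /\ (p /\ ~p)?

s1 ||-/- ((p -> ~p) -> p) /\ (p /\ ~p) since s1 fails (p -> ~p) -> p.

No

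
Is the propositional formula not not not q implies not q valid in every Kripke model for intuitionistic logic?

Yes

This is triple-negation reduction, which is intuitionistically derivable.
Assume not not not q and suppose q. Then not not q (double-negation introduction), contradicting not not not q. So not q.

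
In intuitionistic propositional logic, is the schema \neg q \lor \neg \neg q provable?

This is the weak law of excluded middle, which is not intuitionistically valid.
A Kripke countermodel: worlds a, b, c; order generated by a \le b, a \le c; atoms true at each world — a:{}; b:{q}; c:{}.
a \nVdash \neg q \lor \neg \neg q: neither disjunct is forced at a.
a \nVdash \neg q since b is accessible from a and b \Vdash q.
So the root a does not force the formula.

No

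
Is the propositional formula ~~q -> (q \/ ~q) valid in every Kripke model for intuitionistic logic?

This is a variant of double-negation elimination (deriving excluded middle from double negation), which is not intuitionistically valid.
A Kripke countermodel: worlds u, v; order generated by u <= v; atoms true at each world — u:{}; v:{q}.
u ||-/- ~~q -> (q \/ ~q): already at u itself, u ||- ~~q but u ||-/- q \/ ~q.
u ||-/- q \/ ~q: neither disjunct is forced at u.
u lacks atom q, so u ||-/- q.
So the root u does not force the formula.

No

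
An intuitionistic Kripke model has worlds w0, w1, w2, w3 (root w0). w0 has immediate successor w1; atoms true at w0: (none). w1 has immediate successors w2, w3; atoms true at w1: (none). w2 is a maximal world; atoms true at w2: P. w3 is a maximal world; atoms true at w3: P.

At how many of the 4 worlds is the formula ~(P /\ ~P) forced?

4

w0: forces it.
w1: forces it.
w2: forces it.
w3: forces it.
Worlds forcing the formula: {w0, w1, w2, w3}.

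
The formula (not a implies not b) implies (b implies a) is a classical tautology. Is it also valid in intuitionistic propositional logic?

No

This is the converse of contraposition, which is not intuitionistically valid.
A Kripke countermodel: worlds u, v; order generated by u <= v; atoms true at each world — u:{b}; v:{a,b}.
u does not force (not a implies not b) implies (b implies a): already at u itself, u forces not a implies not b but u does not force b implies a.
u does not force b implies a: already at u itself, u forces b but u does not force a.
u lacks atom a, so u does not force a.
So the root u does not force the formula.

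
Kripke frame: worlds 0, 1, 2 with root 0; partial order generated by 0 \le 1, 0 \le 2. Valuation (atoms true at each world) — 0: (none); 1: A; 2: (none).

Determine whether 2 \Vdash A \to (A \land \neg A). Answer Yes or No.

Yes

2 \Vdash A \to (A \land \neg A) vacuously: no world accessible from 2 forces the antecedent A.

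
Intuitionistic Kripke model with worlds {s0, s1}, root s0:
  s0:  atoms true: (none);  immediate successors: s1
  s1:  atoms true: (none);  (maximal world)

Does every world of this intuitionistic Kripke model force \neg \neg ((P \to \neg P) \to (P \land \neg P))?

Not every world: s0 \nVdash \neg \neg ((P \to \neg P) \to (P \land \neg P)).
s0 \nVdash \neg \neg ((P \to \neg P) \to (P \land \neg P)) since s0 is accessible from s0 and s0 \Vdash \neg ((P \to \neg P) \to (P \land \neg P)).
s0 \Vdash \neg ((P \to \neg P) \to (P \land \neg P)): no world accessible from s0 forces (P \to \neg P) \to (P \land \neg P).

No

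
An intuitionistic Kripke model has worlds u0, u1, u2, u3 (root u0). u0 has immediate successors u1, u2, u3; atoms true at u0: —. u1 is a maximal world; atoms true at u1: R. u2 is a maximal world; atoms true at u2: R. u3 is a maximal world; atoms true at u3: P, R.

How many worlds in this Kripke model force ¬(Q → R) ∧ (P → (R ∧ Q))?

0

u0: does not force it — u0 ⊮ ¬(Q → R) ∧ (P → (R ∧ Q)) since u0 fails ¬(Q → R).
u1: does not force it — u1 ⊮ ¬(Q → R) ∧ (P → (R ∧ Q)) since u1 fails ¬(Q → R).
u2: does not force it.
u3: does not force it.
Worlds forcing the formula: { }.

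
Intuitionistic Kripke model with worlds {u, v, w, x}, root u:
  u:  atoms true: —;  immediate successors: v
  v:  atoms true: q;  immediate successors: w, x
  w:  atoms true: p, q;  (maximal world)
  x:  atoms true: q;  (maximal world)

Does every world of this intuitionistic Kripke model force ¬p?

Not every world: u ⊮ ¬p.
u ⊮ ¬p since w is accessible from u and w ⊩ p.

No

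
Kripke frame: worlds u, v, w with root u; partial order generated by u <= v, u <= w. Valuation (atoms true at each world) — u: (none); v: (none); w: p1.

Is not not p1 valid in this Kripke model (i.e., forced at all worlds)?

No

Not every world: u does not force not not p1.
u does not force not not p1 since v is accessible from u and v forces not p1.
v forces not p1: no world accessible from v forces p1.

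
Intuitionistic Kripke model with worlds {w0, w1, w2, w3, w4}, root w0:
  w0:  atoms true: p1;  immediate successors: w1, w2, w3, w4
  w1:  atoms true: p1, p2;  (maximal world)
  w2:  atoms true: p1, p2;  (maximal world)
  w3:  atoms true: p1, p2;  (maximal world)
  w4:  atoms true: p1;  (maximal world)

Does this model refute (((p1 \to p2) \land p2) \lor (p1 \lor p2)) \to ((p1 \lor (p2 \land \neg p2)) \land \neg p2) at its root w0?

Yes

w0 \nVdash (((p1 \to p2) \land p2) \lor (p1 \lor p2)) \to ((p1 \lor (p2 \land \neg p2)) \land \neg p2): already at w0 itself, w0 \Vdash ((p1 \to p2) \land p2) \lor (p1 \lor p2) but w0 \nVdash (p1 \lor (p2 \land \neg p2)) \land \neg p2.
w0 \nVdash (p1 \lor (p2 \land \neg p2)) \land \neg p2 since w0 fails \neg p2.
So the root w0 does not force (((p1 \to p2) \land p2) \lor (p1 \lor p2)) \to ((p1 \lor (p2 \land \neg p2)) \land \neg p2); the model is a countermodel.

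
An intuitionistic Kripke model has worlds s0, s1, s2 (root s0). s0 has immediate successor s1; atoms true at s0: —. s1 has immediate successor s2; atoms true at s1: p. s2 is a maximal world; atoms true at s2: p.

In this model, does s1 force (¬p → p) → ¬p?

No

s1 ⊮ (¬p → p) → ¬p: already at s1 itself, s1 ⊩ ¬p → p but s1 ⊮ ¬p.
s1 ⊮ ¬p since s1 is accessible from s1 and s1 ⊩ p.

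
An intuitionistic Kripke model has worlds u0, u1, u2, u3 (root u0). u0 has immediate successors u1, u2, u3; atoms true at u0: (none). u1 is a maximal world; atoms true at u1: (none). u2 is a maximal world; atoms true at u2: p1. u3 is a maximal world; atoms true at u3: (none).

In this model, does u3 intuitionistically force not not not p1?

Yes

u3 forces not not not p1: no world accessible from u3 forces not not p1.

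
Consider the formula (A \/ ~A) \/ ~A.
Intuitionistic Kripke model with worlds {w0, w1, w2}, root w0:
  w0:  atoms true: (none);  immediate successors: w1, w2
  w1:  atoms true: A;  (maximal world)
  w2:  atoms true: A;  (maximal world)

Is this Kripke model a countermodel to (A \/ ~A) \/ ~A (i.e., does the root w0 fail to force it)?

Yes

w0 ||-/- (A \/ ~A) \/ ~A: neither disjunct is forced at w0.
w0 ||-/- A \/ ~A: neither disjunct is forced at w0.
w0 lacks atom A, so w0 ||-/- A.
So the root w0 does not force (A \/ ~A) \/ ~A; the model is a countermodel.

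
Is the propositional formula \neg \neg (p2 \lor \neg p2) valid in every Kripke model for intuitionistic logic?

This is the double negation of excluded middle, which is intuitionistically derivable.
Assuming \neg (p2 \lor \neg p2): from p2 we'd get p2 \lor \neg p2, so \neg p2; but then p2 \lor \neg p2 again — contradiction. Hence \neg \neg (p2 \lor \neg p2).

Yes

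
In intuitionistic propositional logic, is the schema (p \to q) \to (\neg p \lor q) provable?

This is the material-implication-as-disjunction principle, which is not intuitionistically valid.
A Kripke countermodel: worlds 0, 1; order generated by 0 \le 1; atoms true at each world — 0:{}; 1:{p,q}.
0 \nVdash (p \to q) \to (\neg p \lor q): already at 0 itself, 0 \Vdash p \to q but 0 \nVdash \neg p \lor q.
0 \nVdash \neg p \lor q: neither disjunct is forced at 0.
0 \nVdash \neg p since 1 is accessible from 0 and 1 \Vdash p.
So the root 0 does not force the formula.

No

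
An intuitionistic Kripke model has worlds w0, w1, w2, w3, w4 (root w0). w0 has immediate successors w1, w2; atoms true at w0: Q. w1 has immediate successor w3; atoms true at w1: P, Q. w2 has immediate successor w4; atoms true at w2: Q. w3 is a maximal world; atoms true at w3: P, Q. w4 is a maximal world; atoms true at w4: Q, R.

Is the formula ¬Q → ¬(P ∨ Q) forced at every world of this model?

Yes

w0 ⊩ ¬Q → ¬(P ∨ Q) vacuously: no world accessible from w0 forces the antecedent ¬Q.
Since the root w0 forces ¬Q → ¬(P ∨ Q) and forcing is persistent (monotone upward), every world forces it.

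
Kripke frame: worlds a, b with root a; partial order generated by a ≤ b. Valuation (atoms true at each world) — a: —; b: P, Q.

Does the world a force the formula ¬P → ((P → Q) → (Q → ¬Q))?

Yes

a ⊩ ¬P → ((P → Q) → (Q → ¬Q)) vacuously: no world accessible from a forces the antecedent ¬P.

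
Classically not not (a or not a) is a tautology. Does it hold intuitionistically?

This is the double negation of excluded middle, which is intuitionistically derivable.
Assuming not (a or not a): from a we'd get a or not a, so not a; but then a or not a again — contradiction. Hence not not (a or not a).

Yes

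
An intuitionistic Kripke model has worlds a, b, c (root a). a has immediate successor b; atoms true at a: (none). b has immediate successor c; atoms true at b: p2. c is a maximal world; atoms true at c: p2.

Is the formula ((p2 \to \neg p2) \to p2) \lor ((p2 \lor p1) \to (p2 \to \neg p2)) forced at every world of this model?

Yes

a \Vdash ((p2 \to \neg p2) \to p2) \lor ((p2 \lor p1) \to (p2 \to \neg p2)) via the disjunct (p2 \to \neg p2) \to p2.
Since the root a forces ((p2 \to \neg p2) \to p2) \lor ((p2 \lor p1) \to (p2 \to \neg p2)) and forcing is persistent (monotone upward), every world forces it.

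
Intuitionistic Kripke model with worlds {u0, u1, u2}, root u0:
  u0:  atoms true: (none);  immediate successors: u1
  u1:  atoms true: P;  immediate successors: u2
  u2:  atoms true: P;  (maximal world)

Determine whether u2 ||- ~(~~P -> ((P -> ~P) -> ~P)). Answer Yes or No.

u2 ||-/- ~(~~P -> ((P -> ~P) -> ~P)) since u2 is accessible from u2 and u2 ||- ~~P -> ((P -> ~P) -> ~P).
u2 ||- ~~P -> ((P -> ~P) -> ~P): every world accessible from u2 that forces ~~P (namely u2) also forces (P -> ~P) -> ~P.

No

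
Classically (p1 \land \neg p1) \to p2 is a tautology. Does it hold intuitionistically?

This is an instance of ex falso quodlibet, which is intuitionistically derivable.
No world can force both p1 and \neg p1, so the antecedent p1 \land \neg p1 is never forced and the implication holds vacuously at every world.

Yes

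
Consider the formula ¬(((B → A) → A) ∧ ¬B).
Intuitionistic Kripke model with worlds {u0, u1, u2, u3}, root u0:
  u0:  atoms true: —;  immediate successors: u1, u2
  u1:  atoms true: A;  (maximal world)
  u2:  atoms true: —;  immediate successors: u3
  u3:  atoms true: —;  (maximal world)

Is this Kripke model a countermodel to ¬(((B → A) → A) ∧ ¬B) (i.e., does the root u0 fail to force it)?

Yes

u0 ⊮ ¬(((B → A) → A) ∧ ¬B) since u1 is accessible from u0 and u1 ⊩ ((B → A) → A) ∧ ¬B.
u1 ⊩ ((B → A) → A) ∧ ¬B since u1 forces both conjuncts.
So the root u0 does not force ¬(((B → A) → A) ∧ ¬B); the model is a countermodel.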